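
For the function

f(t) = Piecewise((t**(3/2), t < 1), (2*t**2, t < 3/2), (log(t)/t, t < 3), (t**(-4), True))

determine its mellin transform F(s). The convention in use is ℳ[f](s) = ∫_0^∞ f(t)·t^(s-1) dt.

(324*2**s*(s - 4)*(s + 2)*(s**2 - 2*s + 1) - 324*2**s*(s - 4)*(2*s + 3)*(s**2 - 2*s + 1) - 108*3**s*s*(s - 4)*(s + 2)*(2*s + 3)*log(3) + 108*3**s*s*(s - 4)*(s + 2)*(2*s + 3)*log(2) - 108*3**s*(s - 4)*(s + 2)*(2*s + 3)*log(2) + 108*3**s*(s - 4)*(s + 2)*(2*s + 3) + 108*3**s*(s - 4)*(s + 2)*(2*s + 3)*log(3) + 729*3**s*(s - 4)*(2*s + 3)*(s**2 - 2*s + 1) + 54*6**s*s*(s - 4)*(s + 2)*(2*s + 3)*log(3) - 54*6**s*(s - 4)*(s + 2)*(2*s + 3)*log(3) - 54*6**s*(s - 4)*(s + 2)*(2*s + 3) - 2*6**s*(s + 2)*(2*s + 3)*(s**2 - 2*s + 1))/(162*2**s*(s - 4)*(s + 2)*(2*s + 3)*(s**2 - 2*s + 1))
  -3/2 < Re(s) < 4

treat the 4 regions marked off by 1, 3/2, 3 separately and sum
between 0 and 1 the integrand is t**(3/2)·t^(s-1)
piece [1, 3/2): integrate 2*t**2 against the kernel
on [3/2, 3): add ∫ log(t)/t·t^(s-1) dt
∫ over [3, ∞) of t**(-4)·t^(s-1) joins the sum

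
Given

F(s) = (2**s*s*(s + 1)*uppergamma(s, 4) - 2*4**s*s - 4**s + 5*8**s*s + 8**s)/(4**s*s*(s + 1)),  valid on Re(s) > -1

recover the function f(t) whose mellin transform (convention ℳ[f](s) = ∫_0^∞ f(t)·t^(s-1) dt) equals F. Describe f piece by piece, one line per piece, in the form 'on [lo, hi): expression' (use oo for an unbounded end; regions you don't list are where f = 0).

integrate the 3 segments split at 1, 2, then add the results
the [0, 1) slice contributes ∫ t·t^(s-1) dt
over [1, 2), the kernel integral of (2*t + 1) enters the sum
over [2, ∞), the kernel integral of exp(-2*t) enters the sum

on [0, 1): t
on [1, 2): 2*t + 1
on [2, oo): exp(-2*t)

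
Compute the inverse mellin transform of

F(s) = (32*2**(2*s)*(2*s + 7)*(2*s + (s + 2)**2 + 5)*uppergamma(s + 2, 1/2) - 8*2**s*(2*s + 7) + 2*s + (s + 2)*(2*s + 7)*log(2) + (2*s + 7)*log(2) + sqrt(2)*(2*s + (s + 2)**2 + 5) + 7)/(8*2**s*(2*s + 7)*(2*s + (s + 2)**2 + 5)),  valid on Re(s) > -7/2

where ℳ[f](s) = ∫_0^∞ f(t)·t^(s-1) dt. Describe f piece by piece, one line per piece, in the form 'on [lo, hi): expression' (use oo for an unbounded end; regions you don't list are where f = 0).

on [0, 1/2): t**(7/2)
on [1/2, 1): t**3*log(t)
on [1, oo): t**2*exp(-t/2)

remove the shared t-power first: t**(3/2) on [0, 1/2); t*log(t) on [1/2, 1); exp(-t/2) on [1, ∞)
f breaks at 1/2, 1 into 3 integrals to sum
on [0, 1/2) integrate f = t**(7/2) against the kernel
the [1/2, 1) slice contributes ∫ t**3*log(t)·t^(s-1) dt
on [1, ∞) integrate f = t**2*exp(-t/2) against the kernel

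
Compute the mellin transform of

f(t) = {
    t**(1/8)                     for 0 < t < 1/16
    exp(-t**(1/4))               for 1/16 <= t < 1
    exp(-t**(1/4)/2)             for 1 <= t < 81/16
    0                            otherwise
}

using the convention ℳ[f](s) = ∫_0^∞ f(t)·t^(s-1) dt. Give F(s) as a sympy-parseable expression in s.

undo the power substitution: t**(1/4) on [0, 1/4); exp(-sqrt(t)) on [1/4, 1); exp(-sqrt(t)/2) on [1, 9/4)
undo the power substitution: sqrt(t) on [0, 1/2); exp(-t) on [1/2, 1); exp(-t/2) on [1, 3/2)
decompose at 1/16, 1; ℳ[f](s) sums the 3 pieces' integrals
on [0, 1/16) integrate f = t**(1/8) against the kernel
piece [1/16, 1): integrate exp(-t**(1/4)) against the kernel
∫ over [1, 81/16) of exp(-t**(1/4)/2)·t^(s-1) joins the sum

2**(2 - 4*s)*(16**s*(8*s + 1)*uppergamma(4*s, 1/2) - 16**s*(8*s + 1)*uppergamma(4*s, 1) + 256**s*(8*s + 1)*uppergamma(4*s, 1/2) - 256**s*(8*s + 1)*uppergamma(4*s, 3/4) + sqrt(2))/(8*s + 1)
  Re(s) > -1/8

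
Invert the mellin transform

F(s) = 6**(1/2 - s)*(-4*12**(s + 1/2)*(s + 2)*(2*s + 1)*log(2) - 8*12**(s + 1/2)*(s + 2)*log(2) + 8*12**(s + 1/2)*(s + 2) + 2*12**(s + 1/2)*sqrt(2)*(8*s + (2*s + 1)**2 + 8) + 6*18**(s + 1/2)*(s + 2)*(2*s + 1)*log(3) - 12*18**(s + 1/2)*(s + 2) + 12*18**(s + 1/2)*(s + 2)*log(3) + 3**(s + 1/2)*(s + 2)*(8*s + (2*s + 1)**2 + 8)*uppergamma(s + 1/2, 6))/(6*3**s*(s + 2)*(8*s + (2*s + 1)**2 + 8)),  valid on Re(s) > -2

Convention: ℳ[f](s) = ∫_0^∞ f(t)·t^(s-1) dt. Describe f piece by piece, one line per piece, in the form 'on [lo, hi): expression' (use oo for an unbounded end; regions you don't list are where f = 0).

remove the common scale on t first: t**2 on [0, 2); t**(3/2)*log(t) on [2, 3); sqrt(t)*exp(-2*t) on [3, ∞)
peel off the shared t-power: t**(3/2) on [0, 2); t*log(t) on [2, 3); exp(-2*t) on [3, ∞)
the 3 pieces separated at 2/3, 1 each add one integral
[0, 2/3) adds the kernel integral of 9*t**2
on [2/3, 1) integrate f = 3*sqrt(3)*t**(3/2)*log(3*t) against the kernel
[1, ∞) adds the kernel integral of sqrt(3)*sqrt(t)*exp(-6*t)

on [0, 2/3): 9*t**2
on [2/3, 1): 3*sqrt(3)*t**(3/2)*log(3*t)
on [1, oo): sqrt(3)*sqrt(t)*exp(-6*t)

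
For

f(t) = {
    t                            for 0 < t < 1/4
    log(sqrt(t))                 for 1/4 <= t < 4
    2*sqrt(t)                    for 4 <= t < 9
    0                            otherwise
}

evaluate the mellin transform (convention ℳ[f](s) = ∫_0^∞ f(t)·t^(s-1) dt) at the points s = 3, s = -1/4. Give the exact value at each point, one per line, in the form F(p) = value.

F(3) = 4097*log(2)/192 + 8408191/7168
F(-1/4) = sqrt(2)*(-18*log(2) - 11 + 12*sqrt(6))/3

the power substitution comes off first: t**2 on [0, 1/2); log(t) on [1/2, 2); 2*t on [2, 3)
slice at 1/4, 4, transform all 3 pieces, and sum them
segment 0 to 1/4 holds t; add its integral
for t in [1/4, 4): the term is ∫ log(sqrt(t))·t^(s-1)
segment 4 to 9 holds 2*sqrt(t); add its integral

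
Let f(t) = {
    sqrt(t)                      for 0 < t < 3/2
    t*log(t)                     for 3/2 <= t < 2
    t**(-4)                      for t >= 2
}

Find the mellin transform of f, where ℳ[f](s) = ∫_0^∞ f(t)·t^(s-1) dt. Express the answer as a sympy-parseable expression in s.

(-32*2**(2*s)*(s - 4)*(2*s + 1) + 3**s*s*(s - 4)*(2*s + 1)*(-24*log(3) + 24*log(2)) + 3**s*(s - 4)*(2*s + 1)*(-24*log(3) + 24*log(2)) + 24*3**s*(s - 4)*(2*s + 1) + 16*3**s*sqrt(6)*(s - 4)*(s**2 + 2*s + 1) + 32*4**s*s*(s - 4)*(2*s + 1)*log(2) + 32*4**s*(s - 4)*(2*s + 1)*log(2) - 4**s*(2*s + 1)*(s**2 + 2*s + 1))/(16*2**s*(s - 4)*(2*s + 1)*(s**2 + 2*s + 1))
  -1/2 < Re(s) < 4

integrate the 3 segments split at 3/2, 2, then add the results
segment 0 to 3/2 holds sqrt(t); add its integral
segment 3/2 to 2 holds t*log(t); add its integral
on [2, ∞): add ∫ t**(-4)·t^(s-1) dt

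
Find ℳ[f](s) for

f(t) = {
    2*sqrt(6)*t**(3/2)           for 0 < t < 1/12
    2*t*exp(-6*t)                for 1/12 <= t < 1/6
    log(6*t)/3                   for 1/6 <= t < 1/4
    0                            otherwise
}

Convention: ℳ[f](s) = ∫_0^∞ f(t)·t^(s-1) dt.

(4*2**s*s**3*uppergamma(s + 1, 1/2) - 4*2**s*s**3*uppergamma(s + 1, 1) + 6*2**s*s**2*uppergamma(s + 1, 1/2) - 6*2**s*s**2*uppergamma(s + 1, 1) + 4*2**s*s + 6*2**s + 3**s*s**2*(-4*log(2) + 4*log(3)) - 4*3**s*s + 3**s*s*(-6*log(2) + 6*log(3)) - 6*3**s + sqrt(2)*s**2)/(6*12**s*s**2*(2*s + 3))
  Re(s) > -3/2

invert the common scale on t to get sqrt(3)*t**(3/2) on [0, 1/6); t*exp(-3*t) on [1/6, 1/3); log(3*t)/3 on [1/3, 1/2)
undo the shared t-power: sqrt(3)*sqrt(t) on [0, 1/6); exp(-3*t) on [1/6, 1/3); log(3*t)/(3*t) on [1/3, 1/2)
remove the common scale on t first: sqrt(t) on [0, 1/2); exp(-t) on [1/2, 1); log(t)/t on [1, 3/2)
summing 3 kernel integrals split by 1/12, 1/6 yields ℳ[f](s)
∫ over [0, 1/12) of 2*sqrt(6)*t**(3/2)·t^(s-1) joins the sum
for t in [1/12, 1/6): the term is ∫ 2*t*exp(-6*t)·t^(s-1)
over [1/6, 1/4), the kernel integral of log(6*t)/3 enters the sum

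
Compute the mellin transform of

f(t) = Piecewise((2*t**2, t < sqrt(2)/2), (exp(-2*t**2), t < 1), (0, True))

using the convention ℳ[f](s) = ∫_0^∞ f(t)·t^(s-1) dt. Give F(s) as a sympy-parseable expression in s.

(sqrt(2)/2)**s*((s + 2)*uppergamma(s/2, 1) - (s + 2)*uppergamma(s/2, 2) + 2)/(2*(s + 2))
  Re(s) > -2

undo the power substitution: 2*t on [0, 1/2); exp(-2*t) on [1/2, 1)
peel off the common scale on t: t on [0, 1); exp(-t) on [1, 2)
cuts at sqrt(2)/2: linearity sums the 2 kernel integrals
for t in [0, sqrt(2)/2): the term is ∫ 2*t**2·t^(s-1)
∫ over [sqrt(2)/2, 1) of exp(-2*t**2)·t^(s-1) joins the sum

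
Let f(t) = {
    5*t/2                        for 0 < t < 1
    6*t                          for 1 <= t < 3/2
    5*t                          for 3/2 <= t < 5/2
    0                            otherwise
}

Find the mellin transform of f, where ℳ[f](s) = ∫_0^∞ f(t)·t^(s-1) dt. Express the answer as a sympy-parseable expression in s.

along the cuts 1, 3/2, ℳ[f](s) splits into 3 integrals
on [0, 1): add ∫ 5*t/2·t^(s-1) dt
segment [1, 3/2) carries 6*t; integrate it
[3/2, 5/2) adds the kernel integral of 5*t

(-7*2**s + 3*3**s + 25*5**s)/(2*2**s*(s + 1))
  Re(s) > -1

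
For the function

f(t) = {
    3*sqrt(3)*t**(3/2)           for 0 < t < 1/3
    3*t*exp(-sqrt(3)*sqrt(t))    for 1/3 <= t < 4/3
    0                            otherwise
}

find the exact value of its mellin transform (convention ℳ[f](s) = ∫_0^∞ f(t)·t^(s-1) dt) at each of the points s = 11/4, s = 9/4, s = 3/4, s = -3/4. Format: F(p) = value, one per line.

back out the common scale on t: t**(3/2) on [0, 1); t*exp(-sqrt(t)) on [1, 4)
back out the power substitution: t**3 on [0, 1); t**2*exp(-t) on [1, 2)
remove the shared t-power first: t on [0, 1); exp(-t) on [1, 2)
decompose at 1/3; ℳ[f](s) sums the 2 pieces' integrals
segment 0 to 1/3 holds 3*sqrt(3)*t**(3/2); add its integral
∫ 3*t*exp(-sqrt(3)*sqrt(t))·t^(s-1) over [1/3, 4/3)

F(11/4) = 3**(1/4)*(-20258662*sqrt(2) + (-2297295*sqrt(pi)*erfc(sqrt(2)) + 256 + 2297295*sqrt(pi)*erfc(1))*exp(2) + 9327050*E)*exp(-2)/29376
F(9/4) = 3**(3/4)*(-1365570*sqrt(2) + (-155925*sqrt(pi)*erfc(sqrt(2)) + 128 + 155925*sqrt(pi)*erfc(1))*exp(2) + 632910*E)*exp(-2)/12960
F(3/4) = 3**(1/4)*(-918*sqrt(2) + (-135*sqrt(pi)*erfc(sqrt(2)) + 16 + 135*sqrt(pi)*erfc(1))*exp(2) + 522*E)*exp(-2)/108
F(-3/4) = 2*3**(3/4)*(-sqrt(pi)*erfc(sqrt(2)) + sqrt(pi)*erfc(1) + 2/3)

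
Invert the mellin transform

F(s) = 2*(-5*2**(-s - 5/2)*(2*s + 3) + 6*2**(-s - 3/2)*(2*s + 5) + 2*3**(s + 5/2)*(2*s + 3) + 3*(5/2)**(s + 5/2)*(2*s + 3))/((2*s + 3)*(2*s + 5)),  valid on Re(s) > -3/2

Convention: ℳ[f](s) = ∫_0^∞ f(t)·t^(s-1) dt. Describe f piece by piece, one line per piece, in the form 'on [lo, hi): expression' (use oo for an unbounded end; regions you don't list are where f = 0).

the 3 pieces separated at 1/2, 5/2 each add one integral
the [0, 1/2) slice contributes ∫ 6*t**(3/2)·t^(s-1) dt
on [1/2, 5/2): add ∫ 5*t**(5/2)·t^(s-1) dt
[5/2, 3) adds the kernel integral of 2*t**(5/2)

on [0, 1/2): 6*t**(3/2)
on [1/2, 5/2): 5*t**(5/2)
on [5/2, 3): 2*t**(5/2)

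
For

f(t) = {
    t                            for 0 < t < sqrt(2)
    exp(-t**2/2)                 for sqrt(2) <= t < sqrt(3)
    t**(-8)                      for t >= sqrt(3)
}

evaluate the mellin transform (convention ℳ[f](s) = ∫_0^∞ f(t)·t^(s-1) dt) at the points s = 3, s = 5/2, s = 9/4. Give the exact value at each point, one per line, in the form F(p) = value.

F(3) = -sqrt(3)*exp(-3/2) - sqrt(2)*sqrt(pi)*erfc(sqrt(6)/2)/2 + sqrt(3)/135 + sqrt(2)*sqrt(pi)*erfc(1)/2 + sqrt(2)*exp(-1) + 1
F(5/2) = -2**(1/4)*uppergamma(5/4, 3/2) + 2*3**(1/4)/297 + 2**(1/4)*uppergamma(5/4, 1) + 4*2**(3/4)/7
F(9/4) = -2**(1/8)*uppergamma(9/8, 3/2) + 4*3**(1/8)/621 + 2**(1/8)*uppergamma(9/8, 1) + 8*2**(5/8)/13

peel off the power substitution: sqrt(t) on [0, 2); exp(-t/2) on [2, 3); t**(-4) on [3, ∞)
summing 3 kernel integrals split by sqrt(2), sqrt(3) yields ℳ[f](s)
over [0, sqrt(2)), the kernel integral of t enters the sum
piece [sqrt(2), sqrt(3)): integrate exp(-t**2/2) against the kernel
[sqrt(3), ∞) adds the kernel integral of t**(-8)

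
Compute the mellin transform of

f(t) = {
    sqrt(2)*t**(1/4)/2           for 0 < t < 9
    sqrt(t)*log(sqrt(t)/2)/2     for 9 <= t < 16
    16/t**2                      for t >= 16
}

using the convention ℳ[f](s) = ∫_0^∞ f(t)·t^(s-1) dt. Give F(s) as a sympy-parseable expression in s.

back out the power substitution: sqrt(2)*sqrt(t)/2 on [0, 3); t*log(t/2)/2 on [3, 4); 16/t**4 on [4, ∞)
strip the common scale on t: sqrt(t) on [0, 3/2); t*log(t) on [3/2, 2); t**(-4) on [2, ∞)
along the cuts 9, 16, ℳ[f](s) splits into 3 integrals
on [0, 9): add ∫ sqrt(2)*t**(1/4)/2·t^(s-1) dt
[9, 16) adds the kernel integral of sqrt(t)*log(sqrt(t)/2)/2
for t in [16, ∞): the term is ∫ 16/t**2·t^(s-1)

(64*2**(4*s)*s*(2*s - 4)*(4*s + 1)*log(2) - 32*2**(4*s)*(2*s - 4)*(4*s + 1) + 32*2**(4*s)*(2*s - 4)*(4*s + 1)*log(2) - 2**(4*s)*(4*s + 1)*(4*s**2 + 4*s + 1) - 48*3**(2*s)*s*(2*s - 4)*(4*s + 1)*log(3) + 48*3**(2*s)*s*(2*s - 4)*(4*s + 1)*log(2) - 24*3**(2*s)*(2*s - 4)*(4*s + 1)*log(3) + 24*3**(2*s)*(2*s - 4)*(4*s + 1)*log(2) + 24*3**(2*s)*(2*s - 4)*(4*s + 1) + 16*3**(2*s)*sqrt(6)*(2*s - 4)*(4*s**2 + 4*s + 1))/(8*(2*s - 4)*(4*s + 1)*(4*s**2 + 4*s + 1))
  -1/4 < Re(s) < 2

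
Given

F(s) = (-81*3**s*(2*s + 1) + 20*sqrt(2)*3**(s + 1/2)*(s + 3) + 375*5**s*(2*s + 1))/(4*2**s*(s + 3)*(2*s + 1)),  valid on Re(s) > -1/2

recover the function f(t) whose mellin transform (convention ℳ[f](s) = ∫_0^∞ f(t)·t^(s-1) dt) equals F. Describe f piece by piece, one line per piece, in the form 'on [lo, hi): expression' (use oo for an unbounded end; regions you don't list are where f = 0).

along the cuts 3/2, ℳ[f](s) splits into 2 integrals
over [0, 3/2), the kernel integral of 5*sqrt(t) enters the sum
[3/2, 5/2) adds the kernel integral of 6*t**3

on [0, 3/2): 5*sqrt(t)
on [3/2, 5/2): 6*t**3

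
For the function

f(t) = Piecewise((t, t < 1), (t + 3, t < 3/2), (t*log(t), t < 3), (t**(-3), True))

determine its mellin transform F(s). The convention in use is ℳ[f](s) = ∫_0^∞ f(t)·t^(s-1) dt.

f breaks at 1, 3/2, 3 into 4 integrals to sum
[0, 1) adds the kernel integral of t
over [1, 3/2), the kernel integral of (t + 3) enters the sum
∫ over [3/2, 3) of t*log(t)·t^(s-1) joins the sum
for t in [3, ∞): the term is ∫ t**(-3)·t^(s-1)

(-162*2**s*s*(s - 3)*(s**2 + 2*s + 1) - 162*2**s*(s - 3)*(s**2 + 2*s + 1) - 81*3**s*s**2*(s - 3)*(s + 1)*log(3) + 81*3**s*s**2*(s - 3)*(s + 1)*log(2) - 81*3**s*s*(s - 3)*(s + 1)*log(3) + 81*3**s*s*(s - 3)*(s + 1)*log(2) + 81*3**s*s*(s - 3)*(s + 1) + 243*3**s*s*(s - 3)*(s**2 + 2*s + 1) + 162*3**s*(s - 3)*(s**2 + 2*s + 1) + 162*6**s*s**2*(s - 3)*(s + 1)*log(3) - 162*6**s*s*(s - 3)*(s + 1) + 162*6**s*s*(s - 3)*(s + 1)*log(3) - 2*6**s*s*(s + 1)*(s**2 + 2*s + 1))/(54*2**s*s*(s - 3)*(s + 1)*(s**2 + 2*s + 1))
  -1 < Re(s) < 3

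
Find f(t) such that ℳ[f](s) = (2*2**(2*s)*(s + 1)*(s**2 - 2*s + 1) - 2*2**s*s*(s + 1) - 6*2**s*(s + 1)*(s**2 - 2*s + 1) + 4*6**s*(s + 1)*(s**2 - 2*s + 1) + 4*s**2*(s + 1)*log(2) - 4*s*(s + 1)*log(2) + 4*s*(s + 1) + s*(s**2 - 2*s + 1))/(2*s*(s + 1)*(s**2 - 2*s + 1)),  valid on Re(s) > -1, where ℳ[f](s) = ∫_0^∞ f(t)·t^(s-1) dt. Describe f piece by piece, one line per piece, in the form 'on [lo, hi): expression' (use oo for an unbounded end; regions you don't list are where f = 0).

invert the common scale on t to get t on [0, 1/2); log(t)/t on [1/2, 1); 3 on [1, 2); …
slice at 1, 2, 4, transform all 4 pieces, and sum them
the [0, 1) slice contributes ∫ t/2·t^(s-1) dt
segment [1, 2) carries 2*log(t/2)/t; integrate it
the [2, 4) slice contributes ∫ 3·t^(s-1) dt
∫ 2·t^(s-1) over [4, 6)

on [0, 1): t/2
on [1, 2): 2*log(t/2)/t
on [2, 4): 3
on [4, 6): 2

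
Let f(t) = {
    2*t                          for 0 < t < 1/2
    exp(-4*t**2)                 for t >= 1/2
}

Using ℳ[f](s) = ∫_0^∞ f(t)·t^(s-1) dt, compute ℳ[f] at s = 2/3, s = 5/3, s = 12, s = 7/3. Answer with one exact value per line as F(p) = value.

F(2/3) = 2**(1/3)*(5*uppergamma(1/3, 1) + 6)/20
F(5/3) = 2**(1/3)*(4*uppergamma(5/6, 1) + 3)/32
F(12) = (E + 2119)*exp(-1)/53248
F(7/3) = 2**(2/3)*(5*uppergamma(7/6, 1) + 3)/80

strip the common scale on t: t on [0, 1); exp(-t**2) on [1, ∞)
strip the power substitution: sqrt(t) on [0, 1); exp(-t) on [1, ∞)
treat the 2 regions marked off by 1/2 separately and sum
over [0, 1/2), the kernel integral of 2*t enters the sum
on [1/2, ∞) integrate f = exp(-4*t**2) against the kernel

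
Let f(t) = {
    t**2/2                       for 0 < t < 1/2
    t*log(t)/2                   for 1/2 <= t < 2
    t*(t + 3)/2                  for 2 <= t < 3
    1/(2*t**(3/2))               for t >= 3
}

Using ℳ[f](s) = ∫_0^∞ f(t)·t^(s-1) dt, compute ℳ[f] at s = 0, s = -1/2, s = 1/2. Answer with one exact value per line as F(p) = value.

F(0) = sqrt(3)/27 + 5*log(2)/4 + 33/16
F(-1/2) = sqrt(2)*(-330 + sqrt(2) + 108*log(2) + 144*sqrt(6))/72
F(1/2) = sqrt(2)*(-1139 + 30*sqrt(2) + 270*log(2) + 864*sqrt(6))/360

invert the common scale on t to get 2*t**2 on [0, 1/4); t*log(2*t) on [1/4, 1); t*(2*t + 3) on [1, 3/2); …
invert the shared t-power to get 2*t on [0, 1/4); log(2*t) on [1/4, 1); 2*t + 3 on [1, 3/2); …
peel off the common scale on t: t on [0, 1/2); log(t) on [1/2, 2); t + 3 on [2, 3); …
linearity at 1/2, 2, 3 turns ℳ[f](s) into 4 summed integrals
segment 0 to 1/2 holds t**2/2; add its integral
∫ over [1/2, 2) of t*log(t)/2·t^(s-1) joins the sum
∫ over [2, 3) of t*(t + 3)/2·t^(s-1) joins the sum
segment [3, ∞) carries 1/(2*t**(3/2)); integrate it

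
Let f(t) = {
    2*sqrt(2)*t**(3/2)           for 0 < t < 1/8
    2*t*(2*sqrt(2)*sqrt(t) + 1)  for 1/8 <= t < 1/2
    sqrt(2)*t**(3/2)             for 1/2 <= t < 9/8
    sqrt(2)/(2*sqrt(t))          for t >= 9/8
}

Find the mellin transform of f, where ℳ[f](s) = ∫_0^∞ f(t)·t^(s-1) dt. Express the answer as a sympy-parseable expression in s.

invert the common scale on t to get t**(3/2) on [0, 1/4); t*(2*sqrt(t) + 1) on [1/4, 1); t**(3/2)/2 on [1, 9/4); …
undo the power substitution: t**3 on [0, 1/2); t**2*(2*t + 1) on [1/2, 1); t**3/2 on [1, 3/2); …
invert the shared t-power to get t on [0, 1/2); 2*t + 1 on [1/2, 1); t/2 on [1, 3/2); …
linearity at 1/8, 1/2, 9/8 turns ℳ[f](s) into 4 summed integrals
on [0, 1/8) integrate f = 2*sqrt(2)*t**(3/2) against the kernel
over [1/8, 1/2), the kernel integral of 2*t*(2*sqrt(2)*sqrt(t) + 1) enters the sum
segment 1/2 to 9/8 holds sqrt(2)*t**(3/2); add its integral
between 9/8 and ∞ the integrand is sqrt(2)/(2*sqrt(t))·t^(s-1)

(240*2**(2*s)*s**2 + 168*2**(2*s)*s - 144*2**(2*s) + 98*3**(2*s)*s**2 - 79*3**(2*s)*s - 177*3**(2*s) - 36*s**2 - 30*s + 24)/(24*2**(3*s)*(4*s**3 + 8*s**2 + s - 3))
  -3/2 < Re(s) < 1/2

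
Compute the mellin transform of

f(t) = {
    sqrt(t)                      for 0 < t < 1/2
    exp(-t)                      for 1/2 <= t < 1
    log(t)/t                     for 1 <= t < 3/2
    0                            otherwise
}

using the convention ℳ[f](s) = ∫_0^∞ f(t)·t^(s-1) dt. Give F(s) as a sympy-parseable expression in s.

integrate the 3 segments split at 1/2, 1, then add the results
segment [0, 1/2) carries sqrt(t); integrate it
[1/2, 1) adds the kernel integral of exp(-t)
∫ log(t)/t·t^(s-1) over [1, 3/2)

(3*2**s*(2*s + 1)*(s**2 - 2*s + 1)*uppergamma(s, 1/2) - 3*2**s*(2*s + 1)*(s**2 - 2*s + 1)*uppergamma(s, 1) + 3*2**s*(2*s + 1) + 3**s*s*(2*s + 1)*(-2*log(2) + 2*log(3)) - 2*3**s*(2*s + 1) + 3**s*(2*s + 1)*(-2*log(3) + 2*log(2)) + 3*sqrt(2)*(s**2 - 2*s + 1))/(3*2**s*(2*s + 1)*(s**2 - 2*s + 1))
  Re(s) > -1/2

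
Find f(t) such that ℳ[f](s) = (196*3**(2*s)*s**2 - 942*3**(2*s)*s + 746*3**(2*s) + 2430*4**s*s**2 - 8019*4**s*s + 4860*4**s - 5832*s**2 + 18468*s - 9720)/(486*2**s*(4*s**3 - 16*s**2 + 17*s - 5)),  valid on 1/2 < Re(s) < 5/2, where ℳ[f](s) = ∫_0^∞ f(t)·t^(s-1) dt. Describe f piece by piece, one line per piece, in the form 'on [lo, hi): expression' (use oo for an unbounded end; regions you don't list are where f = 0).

on [0, 1/2): sqrt(2)/(2*sqrt(t))
on [1/2, 2): (sqrt(2)*sqrt(t) + 1)/t
on [2, 9/2): sqrt(2)/(4*sqrt(t))
on [9/2, oo): 2*sqrt(2)/t**(5/2)

peel off the shared t-power: sqrt(2)*sqrt(t)/2 on [0, 1/2); sqrt(2)*sqrt(t) + 1 on [1/2, 2); sqrt(2)*sqrt(t)/4 on [2, 9/2); …
peel off the common scale on t: sqrt(t) on [0, 1/4); 2*sqrt(t) + 1 on [1/4, 1); sqrt(t)/2 on [1, 9/4); …
back out the power substitution: t on [0, 1/2); 2*t + 1 on [1/2, 1); t/2 on [1, 3/2); …
along the cuts 1/2, 2, 9/2, ℳ[f](s) splits into 4 integrals
segment 0 to 1/2 holds sqrt(2)/(2*sqrt(t)); add its integral
∫ (sqrt(2)*sqrt(t) + 1)/t·t^(s-1) over [1/2, 2)
on [2, 9/2): add ∫ sqrt(2)/(4*sqrt(t))·t^(s-1) dt
the [9/2, ∞) slice contributes ∫ 2*sqrt(2)/t**(5/2)·t^(s-1) dt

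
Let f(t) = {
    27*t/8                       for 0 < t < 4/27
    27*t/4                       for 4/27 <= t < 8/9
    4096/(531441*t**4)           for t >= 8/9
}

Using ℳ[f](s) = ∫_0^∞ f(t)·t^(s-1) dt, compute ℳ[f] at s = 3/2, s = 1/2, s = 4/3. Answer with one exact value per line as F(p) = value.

back out the common scale on t: 9*t/4 on [0, 2/9); 9*t/2 on [2/9, 4/3); 256/(6561*t**4) on [4/3, ∞)
strip the common scale on t: 3*t/2 on [0, 1/3); 3*t on [1/3, 2); 16/(81*t**4) on [2, ∞)
reversing the common scale on t: t on [0, 1/2); 2*t on [1/2, 3); t**(-4) on [3, ∞)
the 3 pieces separated at 4/27, 8/9 each add one integral
over [0, 4/27), the kernel integral of 27*t/8 enters the sum
segment 4/27 to 8/9 holds 27*t/4; add its integral
segment 8/9 to ∞ holds 4096/(531441*t**4); add its integral

F(3/2) = -8*sqrt(3)/1215 + 15584*sqrt(2)/10935
F(1/2) = -2*sqrt(3)/27 + 4540*sqrt(2)/1701
F(4/3) = 2**(2/3)*(-54 + 3895*6**(1/3))/5103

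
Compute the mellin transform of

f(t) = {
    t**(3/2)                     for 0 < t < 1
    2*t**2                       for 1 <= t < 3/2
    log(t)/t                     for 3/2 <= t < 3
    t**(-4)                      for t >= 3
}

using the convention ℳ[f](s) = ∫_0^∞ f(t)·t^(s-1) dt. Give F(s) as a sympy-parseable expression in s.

(324*2**s*(s - 4)*(s + 2)*(s**2 - 2*s + 1) - 324*2**s*(s - 4)*(2*s + 3)*(s**2 - 2*s + 1) - 108*3**s*s*(s - 4)*(s + 2)*(2*s + 3)*log(3) + 108*3**s*s*(s - 4)*(s + 2)*(2*s + 3)*log(2) - 108*3**s*(s - 4)*(s + 2)*(2*s + 3)*log(2) + 108*3**s*(s - 4)*(s + 2)*(2*s + 3) + 108*3**s*(s - 4)*(s + 2)*(2*s + 3)*log(3) + 729*3**s*(s - 4)*(2*s + 3)*(s**2 - 2*s + 1) + 54*6**s*s*(s - 4)*(s + 2)*(2*s + 3)*log(3) - 54*6**s*(s - 4)*(s + 2)*(2*s + 3)*log(3) - 54*6**s*(s - 4)*(s + 2)*(2*s + 3) - 2*6**s*(s + 2)*(2*s + 3)*(s**2 - 2*s + 1))/(162*2**s*(s - 4)*(s + 2)*(2*s + 3)*(s**2 - 2*s + 1))
  -3/2 < Re(s) < 4

linearity at 1, 3/2, 3 turns ℳ[f](s) into 4 summed integrals
∫ t**(3/2)·t^(s-1) over [0, 1)
on [1, 3/2): add ∫ 2*t**2·t^(s-1) dt
segment 3/2 to 3 holds log(t)/t; add its integral
over [3, ∞), the kernel integral of t**(-4) enters the sum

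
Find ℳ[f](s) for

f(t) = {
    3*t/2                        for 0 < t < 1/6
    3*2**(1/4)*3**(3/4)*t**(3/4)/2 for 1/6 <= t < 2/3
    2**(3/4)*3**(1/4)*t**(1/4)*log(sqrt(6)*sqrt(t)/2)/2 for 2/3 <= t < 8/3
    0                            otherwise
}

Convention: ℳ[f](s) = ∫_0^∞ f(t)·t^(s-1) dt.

peel off the common scale on t: t on [0, 1/4); 3*t**(3/4) on [1/4, 1); t**(1/4)*log(sqrt(t)) on [1, 4)
undo the power substitution: t**2 on [0, 1/2); 3*t**(3/2) on [1/2, 1); sqrt(t)*log(t) on [1, 2)
undo the shared t-power: t**(3/2) on [0, 1/2); 3*t on [1/2, 1); log(t) on [1, 2)
integrate the 3 segments split at 1/6, 2/3, then add the results
segment 0 to 1/6 holds 3*t/2; add its integral
segment 1/6 to 2/3 holds 3*2**(1/4)*3**(3/4)*t**(3/4)/2; add its integral
on [2/3, 8/3) integrate f = 2**(3/4)*3**(1/4)*t**(1/4)*log(sqrt(6)*sqrt(t)/2)/2 against the kernel

2**(-s - 5/2)*(32*16**s*(s + 1)*(4*s + 1)*(4*s + 3)*log(2) + 2**(2*s + 9/2)*(3*s + 3)*(4*s + 1)**2 + 2**(2*s + 11/2)*(s + 1)*(4*s + 3) - 2**(4*s + 6)*(s + 1)*(4*s + 3) + (-24*s - 24)*(4*s + 1)**2 + sqrt(2)*(4*s + 1)**2*(4*s + 3))/(3**s*(s + 1)*(4*s + 1)**2*(4*s + 3))
  Re(s) > -1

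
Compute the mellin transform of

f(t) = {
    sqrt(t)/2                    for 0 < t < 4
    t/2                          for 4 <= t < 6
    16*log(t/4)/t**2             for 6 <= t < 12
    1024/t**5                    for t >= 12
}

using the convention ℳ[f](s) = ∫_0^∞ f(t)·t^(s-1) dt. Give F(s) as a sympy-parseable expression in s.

reversing the common scale on t: sqrt(2)*sqrt(t)/2 on [0, 2); t on [2, 3); 4*log(t/2)/t**2 on [3, 6); …
invert the common scale on t to get sqrt(t) on [0, 1); 2*t on [1, 3/2); log(t)/t**2 on [3/2, 3); …
reversing the shared t-power: t**(3/2) on [0, 1); 2*t**2 on [1, 3/2); log(t)/t on [3/2, 3); …
decompose at 4, 6, 12; ℳ[f](s) sums the 4 pieces' integrals
for t in [0, 4): the term is ∫ sqrt(t)/2·t^(s-1)
between 4 and 6 the integrand is t/2·t^(s-1)
between 6 and 12 the integrand is 16*log(t/4)/t**2·t^(s-1)
segment 12 to ∞ holds 1024/t**5; add its integral

2**(2*s)*2**(1 - s)*(324*2**(s - 1)*(s - 5)*(s + 1)*(-2*s + (s - 1)**2 + 3) - 324*2**(s - 1)*(s - 5)*(2*s + 1)*(-2*s + (s - 1)**2 + 3) - 108*3**(s - 1)*(s - 5)*(s - 1)*(s + 1)*(2*s + 1)*log(3) + 108*3**(s - 1)*(s - 5)*(s - 1)*(s + 1)*(2*s + 1)*log(2) - 108*3**(s - 1)*(s - 5)*(s + 1)*(2*s + 1)*log(2) + 108*3**(s - 1)*(s - 5)*(s + 1)*(2*s + 1) + 108*3**(s - 1)*(s - 5)*(s + 1)*(2*s + 1)*log(3) + 729*3**(s - 1)*(s - 5)*(2*s + 1)*(-2*s + (s - 1)**2 + 3) + 54*6**(s - 1)*(s - 5)*(s - 1)*(s + 1)*(2*s + 1)*log(3) - 54*6**(s - 1)*(s - 5)*(s + 1)*(2*s + 1)*log(3) - 54*6**(s - 1)*(s - 5)*(s + 1)*(2*s + 1) - 2*6**(s - 1)*(s + 1)*(2*s + 1)*(-2*s + (s - 1)**2 + 3))/(162*(s - 5)*(s + 1)*(2*s + 1)*(-2*s + (s - 1)**2 + 3))
  -1/2 < Re(s) < 5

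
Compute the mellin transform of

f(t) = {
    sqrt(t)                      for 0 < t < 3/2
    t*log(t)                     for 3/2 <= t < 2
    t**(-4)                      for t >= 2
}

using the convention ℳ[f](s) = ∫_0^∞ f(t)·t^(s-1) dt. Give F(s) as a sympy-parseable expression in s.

cuts at 3/2, 2: linearity sums the 3 kernel integrals
[0, 3/2) adds the kernel integral of sqrt(t)
over [3/2, 2), the kernel integral of t*log(t) enters the sum
segment [2, ∞) carries t**(-4); integrate it

(-32*2**(2*s)*(s - 4)*(2*s + 1) + 3**s*s*(s - 4)*(2*s + 1)*(-24*log(3) + 24*log(2)) + 3**s*(s - 4)*(2*s + 1)*(-24*log(3) + 24*log(2)) + 24*3**s*(s - 4)*(2*s + 1) + 16*3**s*sqrt(6)*(s - 4)*(s**2 + 2*s + 1) + 32*4**s*s*(s - 4)*(2*s + 1)*log(2) + 32*4**s*(s - 4)*(2*s + 1)*log(2) - 4**s*(2*s + 1)*(s**2 + 2*s + 1))/(16*2**s*(s - 4)*(2*s + 1)*(s**2 + 2*s + 1))
  -1/2 < Re(s) < 4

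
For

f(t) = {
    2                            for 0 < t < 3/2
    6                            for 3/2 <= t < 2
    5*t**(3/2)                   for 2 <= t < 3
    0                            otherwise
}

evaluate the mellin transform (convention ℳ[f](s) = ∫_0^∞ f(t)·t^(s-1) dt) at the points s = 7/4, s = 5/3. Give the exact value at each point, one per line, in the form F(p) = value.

split f at 3/2, 2: ℳ[f](s) collects 3 kernel integrals
over [0, 3/2), the kernel integral of 2 enters the sum
piece [3/2, 2): integrate 6 against the kernel
over [2, 3), the kernel integral of 5*t**(3/2) enters the sum

F(7/4) = -160*2**(1/4)/13 - 12*2**(1/4)*3**(3/4)/7 + 48*2**(3/4)/7 + 540*3**(1/4)/13
F(5/3) = -240*2**(1/6)/19 - 9*2**(1/3)*3**(2/3)/5 + 36*2**(2/3)/5 + 810*3**(1/6)/19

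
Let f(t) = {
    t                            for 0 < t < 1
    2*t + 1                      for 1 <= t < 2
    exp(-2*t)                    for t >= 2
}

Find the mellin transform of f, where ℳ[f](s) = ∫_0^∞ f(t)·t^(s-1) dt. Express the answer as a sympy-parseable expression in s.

(2**s*s*(s + 1)*uppergamma(s, 4) - 2*4**s*s - 4**s + 5*8**s*s + 8**s)/(4**s*s*(s + 1))
  Re(s) > -1

f breaks at 1, 2 into 3 integrals to sum
on [0, 1): add ∫ t·t^(s-1) dt
[1, 2) adds the kernel integral of (2*t + 1)
∫ over [2, ∞) of exp(-2*t)·t^(s-1) joins the sum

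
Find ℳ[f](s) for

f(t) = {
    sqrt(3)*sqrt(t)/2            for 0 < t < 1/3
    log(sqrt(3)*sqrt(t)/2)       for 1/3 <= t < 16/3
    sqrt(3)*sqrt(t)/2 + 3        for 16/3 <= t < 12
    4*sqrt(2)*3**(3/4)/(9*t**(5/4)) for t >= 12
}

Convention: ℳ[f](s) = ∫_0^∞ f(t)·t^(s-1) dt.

the common scale on t comes off first: sqrt(t)/2 on [0, 1); log(sqrt(t)/2) on [1, 16); sqrt(t)/2 + 3 on [16, 36); …
the power substitution comes off first: t/2 on [0, 1); log(t/2) on [1, 4); t/2 + 3 on [4, 6); …
back out the common scale on t: t on [0, 1/2); log(t) on [1/2, 2); t + 3 on [2, 3); …
cuts at 1/3, 16/3, 12: linearity sums the 4 kernel integrals
on [0, 1/3) integrate f = sqrt(3)*sqrt(t)/2 against the kernel
on [1/3, 16/3): add ∫ log(sqrt(3)*sqrt(t)/2)·t^(s-1) dt
on [16/3, 12): add ∫ (sqrt(3)*sqrt(t)/2 + 3)·t^(s-1) dt
on [12, ∞): add ∫ 4*sqrt(2)*3**(3/4)/(9*t**(5/4))·t^(s-1) dt

(-1080*2**(4*s)*s**2*(4*s - 5) + 108*2**(4*s)*s*(2*s + 1)*(4*s - 5)*log(2) - 324*2**(4*s)*s*(4*s - 5) - 54*2**(4*s)*(2*s + 1)*(4*s - 5) - 16*sqrt(3)*6**(2*s)*s**2*(2*s + 1) + 1296*6**(2*s)*s**2*(4*s - 5) + 324*6**(2*s)*s*(4*s - 5) + 108*s**2*(4*s - 5) + 108*s*(2*s + 1)*(4*s - 5)*log(2) + (4*s - 5)*(108*s + 54))/(108*3**s*s**2*(2*s + 1)*(4*s - 5))
  -1/2 < Re(s) < 5/4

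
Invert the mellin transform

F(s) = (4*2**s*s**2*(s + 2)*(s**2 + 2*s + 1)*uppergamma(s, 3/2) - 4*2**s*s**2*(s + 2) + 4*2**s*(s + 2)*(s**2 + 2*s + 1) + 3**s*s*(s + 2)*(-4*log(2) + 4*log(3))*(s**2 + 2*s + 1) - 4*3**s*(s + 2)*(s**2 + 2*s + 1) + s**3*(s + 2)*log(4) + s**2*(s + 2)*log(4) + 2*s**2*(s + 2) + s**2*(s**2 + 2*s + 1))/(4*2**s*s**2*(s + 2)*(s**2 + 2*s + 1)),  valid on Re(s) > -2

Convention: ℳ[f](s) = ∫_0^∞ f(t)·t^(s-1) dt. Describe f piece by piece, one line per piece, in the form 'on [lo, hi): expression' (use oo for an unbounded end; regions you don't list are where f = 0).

split f at 1/2, 1, 3/2: ℳ[f](s) collects 4 kernel integrals
between 0 and 1/2 the integrand is t**2·t^(s-1)
on [1/2, 1): add ∫ t*log(t)·t^(s-1) dt
segment [1, 3/2) carries log(t); integrate it
on [3/2, ∞) integrate f = exp(-t) against the kernel

on [0, 1/2): t**2
on [1/2, 1): t*log(t)
on [1, 3/2): log(t)
on [3/2, oo): exp(-t)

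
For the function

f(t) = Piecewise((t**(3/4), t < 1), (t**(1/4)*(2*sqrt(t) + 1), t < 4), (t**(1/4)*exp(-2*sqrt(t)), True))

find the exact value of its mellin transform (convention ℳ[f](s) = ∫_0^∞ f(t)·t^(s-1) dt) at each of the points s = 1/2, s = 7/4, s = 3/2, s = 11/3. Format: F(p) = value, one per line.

strip the power substitution: t**(3/2) on [0, 1); sqrt(t)*(2*t + 1) on [1, 2); sqrt(t)*exp(-2*t) on [2, ∞)
reversing the shared t-power: t on [0, 1); 2*t + 1 on [1, 2); exp(-2*t) on [2, ∞)
linearity at 1, 4 turns ℳ[f](s) into 3 summed integrals
segment [0, 1) carries t**(3/4); integrate it
segment 1 to 4 holds t**(1/4)*(2*sqrt(t) + 1); add its integral
on [4, ∞): add ∫ t**(1/4)*exp(-2*sqrt(t))·t^(s-1) dt

F(1/2) = -32/15 + sqrt(2)*sqrt(pi)*erfc(2)/4 + sqrt(2)*exp(-4) + 136*sqrt(2)/15
F(7/4) = 71*exp(-4)/4 + 327/10
F(3/2) = (sqrt(2)*(945*sqrt(pi)*exp(4)*erfc(2) + 29988)/4032 + (-4096 + 75776*sqrt(2))*exp(4)/4032)*exp(-4)
F(11/3) = -1200/2491 + 2**(1/6)*uppergamma(47/6, 4)/128 + 370176*2**(5/6)/2491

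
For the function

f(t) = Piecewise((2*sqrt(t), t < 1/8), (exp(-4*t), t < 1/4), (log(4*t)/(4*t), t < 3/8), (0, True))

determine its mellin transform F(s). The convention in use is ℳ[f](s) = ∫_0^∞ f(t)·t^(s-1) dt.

remove the common scale on t first: sqrt(2)*sqrt(t) on [0, 1/4); exp(-2*t) on [1/4, 1/2); log(2*t)/(2*t) on [1/2, 3/4)
peel off the common scale on t: sqrt(t) on [0, 1/2); exp(-t) on [1/2, 1); log(t)/t on [1, 3/2)
cuts at 1/8, 1/4: linearity sums the 3 kernel integrals
[0, 1/8) adds the kernel integral of 2*sqrt(t)
∫ over [1/8, 1/4) of exp(-4*t)·t^(s-1) joins the sum
segment 1/4 to 3/8 holds log(4*t)/(4*t); add its integral

(2**s*(2*s + 1)*(s**2 - 2*s + 1)*uppergamma(s, 1/2) - 2**s*(2*s + 1)*(s**2 - 2*s + 1)*uppergamma(s, 1) + 2**s*(2*s + 1) + 3**s*s*(2*s + 1)*(-2*log(2) + 2*log(3))/3 - 2*3**s*(2*s + 1)/3 + 3**s*(2*s + 1)*(-2*log(3) + 2*log(2))/3 + sqrt(2)*(s**2 - 2*s + 1))/(8**s*(2*s + 1)*(s**2 - 2*s + 1))
  Re(s) > -1/2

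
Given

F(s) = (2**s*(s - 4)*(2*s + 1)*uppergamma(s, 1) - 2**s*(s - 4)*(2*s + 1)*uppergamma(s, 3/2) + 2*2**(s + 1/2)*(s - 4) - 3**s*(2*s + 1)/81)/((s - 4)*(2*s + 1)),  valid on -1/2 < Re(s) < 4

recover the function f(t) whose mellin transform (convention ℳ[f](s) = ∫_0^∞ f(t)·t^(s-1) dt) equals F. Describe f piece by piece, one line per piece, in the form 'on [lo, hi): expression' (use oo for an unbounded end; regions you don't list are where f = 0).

on [0, 2): sqrt(t)
on [2, 3): exp(-t/2)
on [3, oo): t**(-4)

breakpoints 2, 3: one integral from each of the 3 segments
the [0, 2) slice contributes ∫ sqrt(t)·t^(s-1) dt
on [2, 3) integrate f = exp(-t/2) against the kernel
the [3, ∞) slice contributes ∫ t**(-4)·t^(s-1) dt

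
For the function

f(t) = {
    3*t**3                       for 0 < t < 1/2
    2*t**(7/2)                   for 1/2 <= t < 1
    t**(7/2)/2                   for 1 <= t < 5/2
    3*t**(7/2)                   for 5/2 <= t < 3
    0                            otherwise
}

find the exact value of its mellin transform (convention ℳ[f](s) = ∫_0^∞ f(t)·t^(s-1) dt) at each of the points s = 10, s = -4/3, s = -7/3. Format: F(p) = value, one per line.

F(10) = -6103515625*sqrt(10)/442368 - sqrt(2)/110592 + 106523/958464 + 354294*sqrt(3)
F(-4/3) = -375*2**(5/6)*5**(1/6)/104 - 3*2**(5/6)/26 + 9*2**(1/3)/20 + 9/13 + 162*3**(1/6)/13
F(-7/3) = -75*2**(5/6)*5**(1/6)/28 - 3*2**(5/6)/7 + 9/7 + 9*2**(1/3)/4 + 54*3**(1/6)/7

the 4 pieces separated at 1/2, 1, 5/2 each add one integral
on [0, 1/2): add ∫ 3*t**3·t^(s-1) dt
on [1/2, 1) integrate f = 2*t**(7/2) against the kernel
the [1, 5/2) slice contributes ∫ t**(7/2)/2·t^(s-1) dt
segment 5/2 to 3 holds 3*t**(7/2); add its integral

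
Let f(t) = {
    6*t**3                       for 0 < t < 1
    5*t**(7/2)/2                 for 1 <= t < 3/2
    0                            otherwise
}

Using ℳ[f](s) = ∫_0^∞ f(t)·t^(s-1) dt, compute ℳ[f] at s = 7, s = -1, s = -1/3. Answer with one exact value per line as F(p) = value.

treat the 2 regions marked off by 1 separately and sum
∫ over [0, 1) of 6*t**3·t^(s-1) joins the sum
segment [1, 3/2) carries 5*t**(7/2)/2; integrate it

F(7) = 38/105 + 98415*sqrt(6)/14336
F(-1) = 2 + 9*sqrt(6)/8
F(-1/3) = 111/76 + 405*2**(5/6)*3**(1/6)/304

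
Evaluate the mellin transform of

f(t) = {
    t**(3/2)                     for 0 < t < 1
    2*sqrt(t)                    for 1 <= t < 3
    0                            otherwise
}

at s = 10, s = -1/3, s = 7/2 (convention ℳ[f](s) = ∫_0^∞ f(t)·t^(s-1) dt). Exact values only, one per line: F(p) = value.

along the cuts 1, ℳ[f](s) splits into 2 integrals
for t in [0, 1): the term is ∫ t**(3/2)·t^(s-1)
over [1, 3), the kernel integral of 2*sqrt(t) enters the sum

F(10) = -50/483 + 78732*sqrt(3)/7
F(-1/3) = -78/7 + 12*3**(1/6)
F(7/2) = 201/5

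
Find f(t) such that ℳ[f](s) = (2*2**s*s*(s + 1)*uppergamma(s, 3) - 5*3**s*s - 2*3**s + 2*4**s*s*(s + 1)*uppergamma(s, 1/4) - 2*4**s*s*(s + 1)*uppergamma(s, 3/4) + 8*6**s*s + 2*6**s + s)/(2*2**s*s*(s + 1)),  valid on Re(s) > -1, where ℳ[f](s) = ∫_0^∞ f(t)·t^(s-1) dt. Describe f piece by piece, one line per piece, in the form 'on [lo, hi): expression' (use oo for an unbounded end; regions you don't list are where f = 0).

breakpoints 1/2, 3/2, 3: one integral from each of the 4 segments
over [0, 1/2), the kernel integral of t enters the sum
on [1/2, 3/2) integrate f = exp(-t/2) against the kernel
∫ (t + 1)·t^(s-1) over [3/2, 3)
for t in [3, ∞): the term is ∫ exp(-t)·t^(s-1)

on [0, 1/2): t
on [1/2, 3/2): exp(-t/2)
on [3/2, 3): t + 1
on [3, oo): exp(-t)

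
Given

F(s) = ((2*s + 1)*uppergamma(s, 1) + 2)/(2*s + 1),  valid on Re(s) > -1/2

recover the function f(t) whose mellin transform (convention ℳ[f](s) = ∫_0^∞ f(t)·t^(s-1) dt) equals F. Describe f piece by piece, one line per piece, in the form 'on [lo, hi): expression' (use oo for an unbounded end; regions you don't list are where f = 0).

summing 2 kernel integrals split by 1 yields ℳ[f](s)
over [0, 1), the kernel integral of sqrt(t) enters the sum
between 1 and ∞ the integrand is exp(-t)·t^(s-1)

on [0, 1): sqrt(t)
on [1, oo): exp(-t)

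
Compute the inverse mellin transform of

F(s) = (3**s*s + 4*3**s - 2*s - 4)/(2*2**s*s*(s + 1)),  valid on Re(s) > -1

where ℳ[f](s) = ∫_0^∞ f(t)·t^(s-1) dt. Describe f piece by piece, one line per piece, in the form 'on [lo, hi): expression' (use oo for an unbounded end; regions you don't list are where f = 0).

along the cuts 1/2, ℳ[f](s) splits into 2 integrals
segment 0 to 1/2 holds t; add its integral
for t in [1/2, 3/2): the term is ∫ (2 - t)·t^(s-1)

on [0, 1/2): t
on [1/2, 3/2): 2 - t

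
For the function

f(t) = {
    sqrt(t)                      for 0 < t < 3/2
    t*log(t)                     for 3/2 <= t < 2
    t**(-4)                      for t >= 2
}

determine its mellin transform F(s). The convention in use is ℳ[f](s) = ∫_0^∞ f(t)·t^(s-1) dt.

treat the 3 regions marked off by 3/2, 2 separately and sum
between 0 and 3/2 the integrand is sqrt(t)·t^(s-1)
on [3/2, 2): add ∫ t*log(t)·t^(s-1) dt
∫ t**(-4)·t^(s-1) over [2, ∞)

(-32*2**(2*s)*(s - 4)*(2*s + 1) + 3**s*s*(s - 4)*(2*s + 1)*(-24*log(3) + 24*log(2)) + 3**s*(s - 4)*(2*s + 1)*(-24*log(3) + 24*log(2)) + 24*3**s*(s - 4)*(2*s + 1) + 16*3**s*sqrt(6)*(s - 4)*(s**2 + 2*s + 1) + 32*4**s*s*(s - 4)*(2*s + 1)*log(2) + 32*4**s*(s - 4)*(2*s + 1)*log(2) - 4**s*(2*s + 1)*(s**2 + 2*s + 1))/(16*2**s*(s - 4)*(2*s + 1)*(s**2 + 2*s + 1))
  -1/2 < Re(s) < 4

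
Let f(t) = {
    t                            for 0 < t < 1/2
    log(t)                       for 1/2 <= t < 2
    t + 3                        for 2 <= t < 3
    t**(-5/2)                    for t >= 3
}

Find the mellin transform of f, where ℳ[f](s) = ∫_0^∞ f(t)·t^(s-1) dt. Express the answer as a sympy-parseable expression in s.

(-270*2**(2*s)*s**2*(2*s - 5) + 54*2**(2*s)*s*(s + 1)*(2*s - 5)*log(2) - 162*2**(2*s)*s*(2*s - 5) - 54*2**(2*s)*(s + 1)*(2*s - 5) - 4*sqrt(3)*6**s*s**2*(s + 1) + 324*6**s*s**2*(2*s - 5) + 162*6**s*s*(2*s - 5) + 27*s**2*(2*s - 5) + 54*s*(s + 1)*(2*s - 5)*log(2) + (2*s - 5)*(54*s + 54))/(54*2**s*s**2*(s + 1)*(2*s - 5))
  -1 < Re(s) < 5/2

decompose at 1/2, 2, 3; ℳ[f](s) sums the 4 pieces' integrals
∫ t·t^(s-1) over [0, 1/2)
∫ over [1/2, 2) of log(t)·t^(s-1) joins the sum
the [2, 3) slice contributes ∫ (t + 3)·t^(s-1) dt
∫ over [3, ∞) of t**(-5/2)·t^(s-1) joins the sum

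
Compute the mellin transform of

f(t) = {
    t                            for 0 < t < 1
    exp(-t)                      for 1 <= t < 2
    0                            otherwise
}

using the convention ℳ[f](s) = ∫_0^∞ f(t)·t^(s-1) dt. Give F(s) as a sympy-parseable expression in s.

slice at 1, transform all 2 pieces, and sum them
for t in [0, 1): the term is ∫ t·t^(s-1)
on [1, 2) integrate f = exp(-t) against the kernel

((s + 1)*uppergamma(s, 1) - (s + 1)*uppergamma(s, 2) + 1)/(s + 1)
  Re(s) > -1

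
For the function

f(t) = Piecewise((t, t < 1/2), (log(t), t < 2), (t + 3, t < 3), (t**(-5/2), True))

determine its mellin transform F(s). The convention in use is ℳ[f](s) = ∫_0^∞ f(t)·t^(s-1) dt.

linearity at 1/2, 2, 3 turns ℳ[f](s) into 4 summed integrals
segment [0, 1/2) carries t; integrate it
∫ over [1/2, 2) of log(t)·t^(s-1) joins the sum
segment 2 to 3 holds (t + 3); add its integral
between 3 and ∞ the integrand is t**(-5/2)·t^(s-1)

(-270*2**(2*s)*s**2*(2*s - 5) + 54*2**(2*s)*s*(s + 1)*(2*s - 5)*log(2) - 162*2**(2*s)*s*(2*s - 5) - 54*2**(2*s)*(s + 1)*(2*s - 5) - 4*sqrt(3)*6**s*s**2*(s + 1) + 324*6**s*s**2*(2*s - 5) + 162*6**s*s*(2*s - 5) + 27*s**2*(2*s - 5) + 54*s*(s + 1)*(2*s - 5)*log(2) + (2*s - 5)*(54*s + 54))/(54*2**s*s**2*(s + 1)*(2*s - 5))
  -1 < Re(s) < 5/2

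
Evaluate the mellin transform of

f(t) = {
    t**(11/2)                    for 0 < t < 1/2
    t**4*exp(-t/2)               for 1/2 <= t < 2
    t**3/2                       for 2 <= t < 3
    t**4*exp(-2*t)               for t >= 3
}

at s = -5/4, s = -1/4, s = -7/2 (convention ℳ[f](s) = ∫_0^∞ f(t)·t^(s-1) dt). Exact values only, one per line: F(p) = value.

F(-5/4) = -4*2**(3/4)*uppergamma(11/4, 1) - 537*2**(3/4)/952 + 2**(1/4)*uppergamma(11/4, 6)/8 + 6*3**(3/4)/7 + 4*2**(3/4)*uppergamma(11/4, 1/4)
F(-1/4) = -8*2**(3/4)*uppergamma(15/4, 1) - 2677*2**(3/4)/3696 + 2**(1/4)*uppergamma(15/4, 6)/16 + 18*3**(3/4)/11 + 8*2**(3/4)*uppergamma(15/4, 1/4)
F(-7/2) = -sqrt(3)/3 - sqrt(2)*sqrt(pi)*erfc(1) + sqrt(2)*sqrt(pi)*erfc(sqrt(6))/2 + 1/8 + sqrt(2)/2 + sqrt(2)*sqrt(pi)*erfc(1/2)

the shared t-power comes off first: t**(9/2) on [0, 1/2); t**3*exp(-t/2) on [1/2, 2); t**2/2 on [2, 3); …
strip the shared t-power: t**(5/2) on [0, 1/2); t*exp(-t/2) on [1/2, 2); 1/2 on [2, 3); …
strip the shared t-power: t**(3/2) on [0, 1/2); exp(-t/2) on [1/2, 2); 1/(2*t) on [2, 3); …
summing 4 kernel integrals split by 1/2, 2, 3 yields ℳ[f](s)
∫ t**(11/2)·t^(s-1) over [0, 1/2)
piece [1/2, 2): integrate t**4*exp(-t/2) against the kernel
on [2, 3) integrate f = t**3/2 against the kernel
for t in [3, ∞): the term is ∫ t**4*exp(-2*t)·t^(s-1)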